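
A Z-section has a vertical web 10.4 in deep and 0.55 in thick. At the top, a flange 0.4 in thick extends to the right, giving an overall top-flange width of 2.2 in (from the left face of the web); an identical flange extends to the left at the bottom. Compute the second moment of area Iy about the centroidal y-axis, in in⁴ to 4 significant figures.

Break the section into simple shapes (no overlaps), measuring from the bottom-left corner of the bounding box.
Web: 0.55 × 10.4, A = 5.72 in², x = 1.925 in, Ī = 0.144192 in⁴.
Top flange (beyond web): 1.65 × 0.4, A = 0.66 in², x = 3.025 in, Ī = 0.149738 in⁴.
Bottom flange (beyond web): 1.65 × 0.4, A = 0.66 in², x = 0.825 in, Ī = 0.149738 in⁴.
Centroid: x̄ = ΣA·x / ΣA = 1.925 in.
Transfer each piece to the centroidal y-axis using Ī + A·d² with d = x − 1.925:
  web: d = 0 in → contributes +0.144192 in⁴
  top flange (beyond web): d = 1.1 in → contributes +0.948338 in⁴
  bottom flange (beyond web): d = -1.1 in → contributes +0.948338 in⁴
Total I = 2.04087 in⁴.

Iy ≈ 2.041 in⁴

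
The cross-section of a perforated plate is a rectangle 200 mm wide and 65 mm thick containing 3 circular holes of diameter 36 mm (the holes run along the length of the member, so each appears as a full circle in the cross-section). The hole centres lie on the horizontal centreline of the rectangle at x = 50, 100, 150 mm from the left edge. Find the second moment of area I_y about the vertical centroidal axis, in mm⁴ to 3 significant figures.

I_y ≈ 3.80 × 10⁷ mm⁴

Split into non-overlapping primitives; take the origin at the lower-left of the bounding box.
Plate: 200 × 65, A = 13 000 mm², x = 100 mm, Ī = 43 333 333 mm⁴.
Hole 1 (subtracted): ⌀36, A = 1017.9 mm², x = 50 mm, Ī = 82 448 mm⁴.
Hole 2 (subtracted): ⌀36, A = 1017.9 mm², x = 100 mm, Ī = 82 448 mm⁴.
Hole 3 (subtracted): ⌀36, A = 1017.9 mm², x = 150 mm, Ī = 82 448 mm⁴.
By symmetry the centroid is at mid-width, x̄ = 100 mm.
Transfer each piece to the vertical centroidal axis using Ī + A·d² with d = x − 100:
  plate: d = 0 mm → contributes +43 333 333 mm⁴
  hole 1: d = -50 mm → contributes −2 627 138 mm⁴
  hole 2: d = 0 mm → contributes −82 448 mm⁴
  hole 3: d = 50 mm → contributes −2 627 138 mm⁴
Total I = 37 996 609 mm⁴.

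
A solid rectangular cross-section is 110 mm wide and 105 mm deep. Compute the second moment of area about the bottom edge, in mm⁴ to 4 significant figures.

I_base ≈ 4.245 × 10⁷ mm⁴

The section: 110 × 105, A = 11 550 mm², y = 52.5 mm, Ī = 10 611 563 mm⁴.
Transfer it to the base of the section using Ī + A·d² with d = y − 0:
  the section: d = 52.5 mm → contributes +42 446 250 mm⁴
Total I = 42 446 250 mm⁴.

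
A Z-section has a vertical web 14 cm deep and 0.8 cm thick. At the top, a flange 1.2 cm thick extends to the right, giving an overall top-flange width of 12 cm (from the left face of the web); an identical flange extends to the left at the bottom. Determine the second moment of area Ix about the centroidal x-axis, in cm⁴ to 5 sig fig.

Ix ≈ 1287.2 cm⁴

Treat the section as a set of non-overlapping primitives; coordinates are from the bounding-box lower-left.
Web: 0.8 × 14, A = 11.2 cm², y = 7 cm, Ī = 182.9333 cm⁴.
Top flange (beyond web): 11.2 × 1.2, A = 13.44 cm², y = 13.4 cm, Ī = 1.6128 cm⁴.
Bottom flange (beyond web): 11.2 × 1.2, A = 13.44 cm², y = 0.6 cm, Ī = 1.6128 cm⁴.
Centroid: ȳ = ΣA·y / ΣA = 7 cm.
Transfer each piece to the centroidal x-axis using Ī + A·d² with d = y − 7:
  web: d = 0 cm → contributes +182.9333 cm⁴
  top flange (beyond web): d = 6.4 cm → contributes +552.1152 cm⁴
  bottom flange (beyond web): d = -6.4 cm → contributes +552.1152 cm⁴
Total I = 1287.164 cm⁴.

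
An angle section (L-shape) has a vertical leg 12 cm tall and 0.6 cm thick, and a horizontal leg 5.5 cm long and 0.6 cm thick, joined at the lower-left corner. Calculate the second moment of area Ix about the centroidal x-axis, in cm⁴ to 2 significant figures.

Decompose the section into non-overlapping parts with the origin at the bottom-left of its bounding rectangle.
Vertical leg: 0.6 × 12, A = 7.2 cm², y = 6 cm, Ī = 86.4 cm⁴.
Horizontal leg (remainder): 4.9 × 0.6, A = 2.94 cm², y = 0.3 cm, Ī = 0.0882 cm⁴.
Centroid: ȳ = ΣA·y / ΣA = 4.347 cm.
Transfer each piece to the centroidal x-axis using Ī + A·d² with d = y − 4.347:
  vertical leg: d = 1.653 cm → contributes +106.1 cm⁴
  horizontal leg (remainder): d = -4.047 cm → contributes +48.25 cm⁴
Total I = 154.3 cm⁴.

Ix ≈ 150 cm⁴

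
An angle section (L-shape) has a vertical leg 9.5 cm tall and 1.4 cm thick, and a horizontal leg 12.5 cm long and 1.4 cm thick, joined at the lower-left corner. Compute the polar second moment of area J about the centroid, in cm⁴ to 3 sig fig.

Break the section into simple shapes (no overlaps), measuring from the bottom-left corner of the bounding box.
Vertical leg: 1.4 × 9.5, A = 13.3 cm², y = 4.75 cm, Ī = 100.03 cm⁴.
Horizontal leg (remainder): 11.1 × 1.4, A = 15.54 cm², y = 0.7 cm, Ī = 2.5382 cm⁴.
Centroid: ȳ = ΣA·y / ΣA = 2.5677 cm.
Transfer each piece to the centroidal x-axis using Ī + A·d² with d = y − 2.5677:
  vertical leg: d = 2.1823 cm → contributes +163.37 cm⁴
  horizontal leg (remainder): d = -1.8677 cm → contributes +56.748 cm⁴
Total I = 220.11 cm⁴.
For the y-axis: x̄ = 4.0677 cm.
Repeating about the centroidal y-axis gives I_y = 441.67 cm⁴.
Polar second moment: J = I_x + I_y = 661.78 cm⁴.

J ≈ 662 cm⁴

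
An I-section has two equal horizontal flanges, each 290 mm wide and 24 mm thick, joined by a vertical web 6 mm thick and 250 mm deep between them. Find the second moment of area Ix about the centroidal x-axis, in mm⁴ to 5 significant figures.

Ix ≈ 2.6975 × 10⁸ mm⁴

Break the section into simple shapes (no overlaps), measuring from the bottom-left corner of the bounding box.
Bottom flange: 290 × 24, A = 6 960 mm², y = 12 mm, Ī = 334 080 mm⁴.
Web: 6 × 250, A = 1 500 mm², y = 149 mm, Ī = 7 812 500 mm⁴.
Top flange: 290 × 24, A = 6 960 mm², y = 286 mm, Ī = 334 080 mm⁴.
By symmetry the centroid is at mid-height, ȳ = 149 mm.
Transfer each piece to the centroidal x-axis using Ī + A·d² with d = y − 149:
  bottom flange: d = -137 mm → contributes +130 966 320 mm⁴
  web: d = 0 mm → contributes +7 812 500 mm⁴
  top flange: d = 137 mm → contributes +130 966 320 mm⁴
Total I = 269 745 140 mm⁴.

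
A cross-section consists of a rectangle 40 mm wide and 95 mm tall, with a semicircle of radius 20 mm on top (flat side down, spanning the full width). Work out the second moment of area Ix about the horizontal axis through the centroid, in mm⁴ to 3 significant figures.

Ix ≈ 4.57 × 10⁶ mm⁴

Break the section into simple shapes (no overlaps), measuring from the bottom-left corner of the bounding box.
Rectangular body: 40 × 95, A = 3 800 mm², y = 47.5 mm, Ī = 2 857 917 mm⁴.
Semicircular cap: semicircle r = 20, A = 628.32 mm², y = 103.49 mm, Ī = 17 561 mm⁴.
Centroid: ȳ = ΣA·y / ΣA = 55.444 mm.
Transfer each piece to the horizontal axis through the centroid using Ī + A·d² with d = y − 55.444:
  rectangular body: d = -7.944 mm → contributes +3 097 722 mm⁴
  semicircular cap: d = 48.044 mm → contributes +1 467 880 mm⁴
Total I = 4 565 602 mm⁴.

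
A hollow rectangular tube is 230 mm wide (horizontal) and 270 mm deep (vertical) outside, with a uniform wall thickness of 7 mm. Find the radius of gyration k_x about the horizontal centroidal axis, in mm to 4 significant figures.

k_x ≈ 105.2 mm

Split into non-overlapping primitives; take the origin at the lower-left of the bounding box.
Outer rectangle: 230 × 270, A = 62 100 mm², y = 135 mm, Ī = 377 257 500 mm⁴.
Inner void (subtracted): 216 × 256, A = 55 296 mm², y = 135 mm, Ī = 301 989 888 mm⁴.
By symmetry the centroid is at mid-height, ȳ = 135 mm.
All pieces are centred on the horizontal centroidal axis, so I = ΣĪ (holes subtracted) = 75 267 612 mm⁴.
Radius of gyration: k = √(I/A) = √(75 267 612 / 6 804) = 105.177 mm.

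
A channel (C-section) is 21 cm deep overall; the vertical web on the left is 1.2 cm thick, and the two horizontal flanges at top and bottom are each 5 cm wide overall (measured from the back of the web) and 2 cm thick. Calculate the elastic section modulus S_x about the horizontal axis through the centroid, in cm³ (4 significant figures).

S_x ≈ 219.3 cm³

Decompose the section into non-overlapping parts with the origin at the bottom-left of its bounding rectangle.
Web: 1.2 × 21, A = 25.2 cm², y = 10.5 cm, Ī = 926.1 cm⁴.
Top flange (beyond web): 3.8 × 2, A = 7.6 cm², y = 20 cm, Ī = 2.53333 cm⁴.
Bottom flange (beyond web): 3.8 × 2, A = 7.6 cm², y = 1 cm, Ī = 2.53333 cm⁴.
By symmetry the centroid is at mid-height, ȳ = 10.5 cm.
Transfer each piece to the horizontal axis through the centroid using Ī + A·d² with d = y − 10.5:
  web: d = 0 cm → contributes +926.1 cm⁴
  top flange (beyond web): d = 9.5 cm → contributes +688.433 cm⁴
  bottom flange (beyond web): d = -9.5 cm → contributes +688.433 cm⁴
Total I = 2302.97 cm⁴.
Extreme fibre distance c = 10.5 cm; S = I/c = 219.33 cm³.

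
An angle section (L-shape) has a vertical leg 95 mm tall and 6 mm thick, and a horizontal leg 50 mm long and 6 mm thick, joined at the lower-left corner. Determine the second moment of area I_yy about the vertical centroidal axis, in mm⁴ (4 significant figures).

Split into non-overlapping primitives; take the origin at the lower-left of the bounding box.
Vertical leg: 6 × 95, A = 570 mm², x = 3 mm, Ī = 1 710 mm⁴.
Horizontal leg (remainder): 44 × 6, A = 264 mm², x = 28 mm, Ī = 42 592 mm⁴.
Centroid: x̄ = ΣA·x / ΣA = 10.9137 mm.
Transfer each piece to the vertical centroidal axis using Ī + A·d² with d = x − 10.9137:
  vertical leg: d = -7.91367 mm → contributes +37406.9 mm⁴
  horizontal leg (remainder): d = 17.0863 mm → contributes +119 665 mm⁴
Total I = 157 072 mm⁴.

I_yy ≈ 1.571 × 10⁵ mm⁴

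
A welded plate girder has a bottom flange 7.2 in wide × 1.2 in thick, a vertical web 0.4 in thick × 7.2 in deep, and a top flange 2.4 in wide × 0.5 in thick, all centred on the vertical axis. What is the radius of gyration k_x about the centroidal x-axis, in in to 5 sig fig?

Treat the section as a set of non-overlapping primitives; coordinates are from the bounding-box lower-left.
Bottom plate: 7.2 × 1.2, A = 8.64 in², y = 0.6 in, Ī = 1.0368 in⁴.
Web plate: 0.4 × 7.2, A = 2.88 in², y = 4.8 in, Ī = 12.4416 in⁴.
Top plate: 2.4 × 0.5, A = 1.2 in², y = 8.65 in, Ī = 0.025 in⁴.
Centroid: ȳ = ΣA·y / ΣA = 2.310377 in.
Transfer each piece to the centroidal x-axis using Ī + A·d² with d = y − 2.310377:
  bottom plate: d = -1.710377 in → contributes +26.31218 in⁴
  web plate: d = 2.489623 in → contributes +30.29248 in⁴
  top plate: d = 6.339623 in → contributes +48.25398 in⁴
Total I = 104.8586 in⁴.
Radius of gyration: k = √(I/A) = √(104.8586 / 12.72) = 2.871168 in.

k_x ≈ 2.8712 in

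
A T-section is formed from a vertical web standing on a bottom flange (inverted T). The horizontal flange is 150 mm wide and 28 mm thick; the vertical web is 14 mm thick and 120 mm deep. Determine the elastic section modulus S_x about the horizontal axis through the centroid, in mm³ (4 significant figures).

Split into non-overlapping primitives; take the origin at the lower-left of the bounding box.
Flange: 150 × 28, A = 4 200 mm², y = 14 mm, Ī = 274 400 mm⁴.
Web: 14 × 120, A = 1 680 mm², y = 88 mm, Ī = 2 016 000 mm⁴.
Centroid: ȳ = ΣA·y / ΣA = 35.1429 mm.
Transfer each piece to the horizontal axis through the centroid using Ī + A·d² with d = y − 35.1429:
  flange: d = -21.1429 mm → contributes +2 151 886 mm⁴
  web: d = 52.8571 mm → contributes +6 709 714 mm⁴
Total I = 8 861 600 mm⁴.
Extreme fibre distance c = 112.857 mm; S = I/c = 78520.5 mm³.

S_x ≈ 7.852 × 10⁴ mm³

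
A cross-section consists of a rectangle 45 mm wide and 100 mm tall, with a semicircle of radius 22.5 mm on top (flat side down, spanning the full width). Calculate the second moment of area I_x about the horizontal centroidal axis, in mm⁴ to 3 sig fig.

Treat the section as a set of non-overlapping primitives; coordinates are from the bounding-box lower-left.
Rectangular body: 45 × 100, A = 4 500 mm², y = 50 mm, Ī = 3 750 000 mm⁴.
Semicircular cap: semicircle r = 22.5, A = 795.22 mm², y = 109.55 mm, Ī = 28 130 mm⁴.
Centroid: ȳ = ΣA·y / ΣA = 58.943 mm.
Transfer each piece to the horizontal centroidal axis using Ī + A·d² with d = y − 58.943:
  rectangular body: d = -8.9429 mm → contributes +4 109 889 mm⁴
  semicircular cap: d = 50.606 mm → contributes +2 064 683 mm⁴
Total I = 6 174 572 mm⁴.

I_x ≈ 6.17 × 10⁶ mm⁴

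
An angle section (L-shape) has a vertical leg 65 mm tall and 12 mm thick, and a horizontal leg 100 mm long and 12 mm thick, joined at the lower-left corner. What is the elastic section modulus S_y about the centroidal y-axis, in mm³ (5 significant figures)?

Break the section into simple shapes (no overlaps), measuring from the bottom-left corner of the bounding box.
Vertical leg: 12 × 65, A = 780 mm², x = 6 mm, Ī = 9 360 mm⁴.
Horizontal leg (remainder): 88 × 12, A = 1 056 mm², x = 56 mm, Ī = 681 472 mm⁴.
Centroid: x̄ = ΣA·x / ΣA = 34.75817 mm.
Transfer each piece to the centroidal y-axis using Ī + A·d² with d = x − 34.75817:
  vertical leg: d = -28.75817 mm → contributes +654445.2 mm⁴
  horizontal leg (remainder): d = 21.24183 mm → contributes +1 157 955 mm⁴
Total I = 1 812 401 mm⁴.
Extreme fibre distance c = 65.24183 mm; S = I/c = 27779.73 mm³.

S_y ≈ 2.7780 × 10⁴ mm³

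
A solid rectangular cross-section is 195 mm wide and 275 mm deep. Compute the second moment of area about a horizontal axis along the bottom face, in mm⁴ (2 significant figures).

I_base ≈ 1.4 × 10⁹ mm⁴

The section: 195 × 275, A = 53 625 mm², y = 137.5 mm, Ī = 337 949 219 mm⁴.
Transfer it to a horizontal axis along the bottom face using Ī + A·d² with d = y − 0:
  the section: d = 137.5 mm → contributes +1 351 796 875 mm⁴
Total I = 1 351 796 875 mm⁴.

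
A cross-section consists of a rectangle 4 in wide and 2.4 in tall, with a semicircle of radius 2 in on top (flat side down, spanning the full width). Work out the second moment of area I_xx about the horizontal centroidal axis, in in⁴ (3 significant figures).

Split into non-overlapping primitives; take the origin at the lower-left of the bounding box.
Rectangular body: 4 × 2.4, A = 9.6 in², y = 1.2 in, Ī = 4.608 in⁴.
Semicircular cap: semicircle r = 2, A = 6.2832 in², y = 3.2488 in, Ī = 1.7561 in⁴.
Centroid: ȳ = ΣA·y / ΣA = 2.0105 in.
Transfer each piece to the horizontal centroidal axis using Ī + A·d² with d = y − 2.0105:
  rectangular body: d = -0.81049 in → contributes +10.914 in⁴
  semicircular cap: d = 1.2383 in → contributes +11.391 in⁴
Total I = 22.305 in⁴.

I_xx ≈ 22.3 in⁴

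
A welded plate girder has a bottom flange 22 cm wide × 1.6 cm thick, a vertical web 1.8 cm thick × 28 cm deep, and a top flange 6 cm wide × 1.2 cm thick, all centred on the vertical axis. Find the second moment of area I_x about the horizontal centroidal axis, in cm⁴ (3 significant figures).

I_x ≈ 1.07 × 10⁴ cm⁴

Treat the section as a set of non-overlapping primitives; coordinates are from the bounding-box lower-left.
Bottom plate: 22 × 1.6, A = 35.2 cm², y = 0.8 cm, Ī = 7.5093 cm⁴.
Web plate: 1.8 × 28, A = 50.4 cm², y = 15.6 cm, Ī = 3292.8 cm⁴.
Top plate: 6 × 1.2, A = 7.2 cm², y = 30.2 cm, Ī = 0.864 cm⁴.
Centroid: ȳ = ΣA·y / ΣA = 11.119 cm.
Transfer each piece to the horizontal centroidal axis using Ī + A·d² with d = y − 11.119:
  bottom plate: d = -10.319 cm → contributes +3755.6 cm⁴
  web plate: d = 4.481 cm → contributes +4304.8 cm⁴
  top plate: d = 19.081 cm → contributes +2622.3 cm⁴
Total I = 10 683 cm⁴.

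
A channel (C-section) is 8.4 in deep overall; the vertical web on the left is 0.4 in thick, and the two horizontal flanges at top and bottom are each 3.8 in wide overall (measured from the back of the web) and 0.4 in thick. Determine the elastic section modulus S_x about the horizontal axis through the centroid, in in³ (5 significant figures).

S_x ≈ 15.075 in³

Decompose the section into non-overlapping parts with the origin at the bottom-left of its bounding rectangle.
Web: 0.4 × 8.4, A = 3.36 in², y = 4.2 in, Ī = 19.7568 in⁴.
Top flange (beyond web): 3.4 × 0.4, A = 1.36 in², y = 8.2 in, Ī = 0.01813333 in⁴.
Bottom flange (beyond web): 3.4 × 0.4, A = 1.36 in², y = 0.2 in, Ī = 0.01813333 in⁴.
By symmetry the centroid is at mid-height, ȳ = 4.2 in.
Transfer each piece to the horizontal axis through the centroid using Ī + A·d² with d = y − 4.2:
  web: d = 0 in → contributes +19.7568 in⁴
  top flange (beyond web): d = 4 in → contributes +21.77813 in⁴
  bottom flange (beyond web): d = -4 in → contributes +21.77813 in⁴
Total I = 63.31307 in⁴.
Extreme fibre distance c = 4.2 in; S = I/c = 15.07454 in³.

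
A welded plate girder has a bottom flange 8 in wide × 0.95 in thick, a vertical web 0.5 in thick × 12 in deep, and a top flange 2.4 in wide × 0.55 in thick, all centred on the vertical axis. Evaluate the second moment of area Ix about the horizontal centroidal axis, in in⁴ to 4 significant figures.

Ix ≈ 330.9 in⁴

Decompose the section into non-overlapping parts with the origin at the bottom-left of its bounding rectangle.
Bottom plate: 8 × 0.95, A = 7.6 in², y = 0.475 in, Ī = 0.571583 in⁴.
Web plate: 0.5 × 12, A = 6 in², y = 6.95 in, Ī = 72 in⁴.
Top plate: 2.4 × 0.55, A = 1.32 in², y = 13.225 in, Ī = 0.033275 in⁴.
Centroid: ȳ = ΣA·y / ΣA = 4.2069 in.
Transfer each piece to the horizontal centroidal axis using Ī + A·d² with d = y − 4.2069:
  bottom plate: d = -3.7319 in → contributes +106.418 in⁴
  web plate: d = 2.7431 in → contributes +117.147 in⁴
  top plate: d = 9.0181 in → contributes +107.384 in⁴
Total I = 330.949 in⁴.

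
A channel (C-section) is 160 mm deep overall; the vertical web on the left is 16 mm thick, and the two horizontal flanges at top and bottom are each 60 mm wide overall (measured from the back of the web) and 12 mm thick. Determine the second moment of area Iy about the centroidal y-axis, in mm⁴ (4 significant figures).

Split into non-overlapping primitives; take the origin at the lower-left of the bounding box.
Web: 16 × 160, A = 2 560 mm², x = 8 mm, Ī = 54613.3 mm⁴.
Top flange (beyond web): 44 × 12, A = 528 mm², x = 38 mm, Ī = 85 184 mm⁴.
Bottom flange (beyond web): 44 × 12, A = 528 mm², x = 38 mm, Ī = 85 184 mm⁴.
Centroid: x̄ = ΣA·x / ΣA = 16.7611 mm.
Transfer each piece to the centroidal y-axis using Ī + A·d² with d = x − 16.7611:
  web: d = -8.76106 mm → contributes +251 109 mm⁴
  top flange (beyond web): d = 21.2389 mm → contributes +323 361 mm⁴
  bottom flange (beyond web): d = 21.2389 mm → contributes +323 361 mm⁴
Total I = 897 831 mm⁴.

Iy ≈ 8.978 × 10⁵ mm⁴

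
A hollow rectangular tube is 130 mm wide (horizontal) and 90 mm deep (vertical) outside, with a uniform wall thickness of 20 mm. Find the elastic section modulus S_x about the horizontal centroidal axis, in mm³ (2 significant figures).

S_x ≈ 1.5 × 10⁵ mm³

Decompose the section into non-overlapping parts with the origin at the bottom-left of its bounding rectangle.
Outer rectangle: 130 × 90, A = 11 700 mm², y = 45 mm, Ī = 7 897 500 mm⁴.
Inner void (subtracted): 90 × 50, A = 4 500 mm², y = 45 mm, Ī = 937 500 mm⁴.
By symmetry the centroid is at mid-height, ȳ = 45 mm.
All pieces are centred on the horizontal centroidal axis, so I = ΣĪ (holes subtracted) = 6 960 000 mm⁴.
Extreme fibre distance c = 45 mm; S = I/c = 154 667 mm³.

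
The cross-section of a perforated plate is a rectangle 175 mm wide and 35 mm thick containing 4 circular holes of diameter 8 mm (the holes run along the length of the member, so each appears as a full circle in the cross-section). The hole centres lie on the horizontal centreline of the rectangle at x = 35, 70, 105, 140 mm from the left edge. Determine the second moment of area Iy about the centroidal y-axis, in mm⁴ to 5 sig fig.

Treat the section as a set of non-overlapping primitives; coordinates are from the bounding-box lower-left.
Plate: 175 × 35, A = 6 125 mm², x = 87.5 mm, Ī = 15 631 510 mm⁴.
Hole 1 (subtracted): ⌀8, A = 50.26548 mm², x = 35 mm, Ī = 201.0619 mm⁴.
Hole 2 (subtracted): ⌀8, A = 50.26548 mm², x = 70 mm, Ī = 201.0619 mm⁴.
Hole 3 (subtracted): ⌀8, A = 50.26548 mm², x = 105 mm, Ī = 201.0619 mm⁴.
Hole 4 (subtracted): ⌀8, A = 50.26548 mm², x = 140 mm, Ī = 201.0619 mm⁴.
By symmetry the centroid is at mid-width, x̄ = 87.5 mm.
Transfer each piece to the centroidal y-axis using Ī + A·d² with d = x − 87.5:
  plate: d = 0 mm → contributes +15 631 510 mm⁴
  hole 1: d = -52.5 mm → contributes −138745.3 mm⁴
  hole 2: d = -17.5 mm → contributes −15594.87 mm⁴
  hole 3: d = 17.5 mm → contributes −15594.87 mm⁴
  hole 4: d = 52.5 mm → contributes −138745.3 mm⁴
Total I = 15 322 830 mm⁴.

Iy ≈ 1.5323 × 10⁷ mm⁴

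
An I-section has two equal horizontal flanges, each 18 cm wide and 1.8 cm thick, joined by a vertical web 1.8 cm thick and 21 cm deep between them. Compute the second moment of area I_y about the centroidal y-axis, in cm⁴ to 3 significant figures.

Break the section into simple shapes (no overlaps), measuring from the bottom-left corner of the bounding box.
Bottom flange: 18 × 1.8, A = 32.4 cm², x = 9 cm, Ī = 874.8 cm⁴.
Web: 1.8 × 21, A = 37.8 cm², x = 9 cm, Ī = 10.206 cm⁴.
Top flange: 18 × 1.8, A = 32.4 cm², x = 9 cm, Ī = 874.8 cm⁴.
By symmetry the centroid is at mid-width, x̄ = 9 cm.
All pieces are centred on the centroidal y-axis, so I = ΣĪ = 1759.8 cm⁴.

I_y ≈ 1760 cm⁴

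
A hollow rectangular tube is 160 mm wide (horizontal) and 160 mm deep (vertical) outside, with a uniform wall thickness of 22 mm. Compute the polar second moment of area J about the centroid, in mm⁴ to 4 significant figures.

Break the section into simple shapes (no overlaps), measuring from the bottom-left corner of the bounding box.
Outer rectangle: 160 × 160, A = 25 600 mm², y = 80 mm, Ī = 54 613 333 mm⁴.
Inner void (subtracted): 116 × 116, A = 13 456 mm², y = 80 mm, Ī = 15 088 661 mm⁴.
By symmetry the centroid is at mid-height, ȳ = 80 mm.
All pieces are centred on the centroidal x-axis, so I = ΣĪ (holes subtracted) = 39 524 672 mm⁴.
Repeating about the centroidal y-axis gives I_y = 39 524 672 mm⁴.
Polar second moment: J = I_x + I_y = 79 049 344 mm⁴.

J ≈ 7.905 × 10⁷ mm⁴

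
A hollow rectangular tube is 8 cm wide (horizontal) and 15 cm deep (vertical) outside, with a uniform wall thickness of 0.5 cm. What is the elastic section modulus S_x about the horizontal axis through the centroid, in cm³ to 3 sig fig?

S_x ≈ 86.6 cm³

Break the section into simple shapes (no overlaps), measuring from the bottom-left corner of the bounding box.
Outer rectangle: 8 × 15, A = 120 cm², y = 7.5 cm, Ī = 2 250 cm⁴.
Inner void (subtracted): 7 × 14, A = 98 cm², y = 7.5 cm, Ī = 1600.7 cm⁴.
By symmetry the centroid is at mid-height, ȳ = 7.5 cm.
All pieces are centred on the horizontal axis through the centroid, so I = ΣĪ (holes subtracted) = 649.33 cm⁴.
Extreme fibre distance c = 7.5 cm; S = I/c = 86.578 cm³.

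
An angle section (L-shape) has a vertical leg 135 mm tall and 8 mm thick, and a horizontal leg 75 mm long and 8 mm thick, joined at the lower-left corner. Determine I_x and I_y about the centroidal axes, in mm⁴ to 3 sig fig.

I_x ≈ 3.09 × 10⁶ mm⁴, I_y ≈ 7.10 × 10⁵ mm⁴

Break the section into simple shapes (no overlaps), measuring from the bottom-left corner of the bounding box.
Vertical leg: 8 × 135, A = 1 080 mm², y = 67.5 mm, Ī = 1 640 250 mm⁴.
Horizontal leg (remainder): 67 × 8, A = 536 mm², y = 4 mm, Ī = 2858.7 mm⁴.
Centroid: ȳ = ΣA·y / ΣA = 46.438 mm.
Transfer each piece to the centroidal x-axis using Ī + A·d² with d = y − 46.438:
  vertical leg: d = 21.062 mm → contributes +2 119 341 mm⁴
  horizontal leg (remainder): d = -42.438 mm → contributes +968 191 mm⁴
Total I = 3 087 532 mm⁴.
For the y-axis: x̄ = 16.438 mm.
Repeating about the centroidal y-axis gives I_y = 710 012 mm⁴.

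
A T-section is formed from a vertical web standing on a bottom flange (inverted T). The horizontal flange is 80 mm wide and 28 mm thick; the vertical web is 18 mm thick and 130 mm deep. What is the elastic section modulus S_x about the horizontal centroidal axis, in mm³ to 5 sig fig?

Treat the section as a set of non-overlapping primitives; coordinates are from the bounding-box lower-left.
Flange: 80 × 28, A = 2 240 mm², y = 14 mm, Ī = 146346.7 mm⁴.
Web: 18 × 130, A = 2 340 mm², y = 93 mm, Ī = 3 295 500 mm⁴.
Centroid: ȳ = ΣA·y / ΣA = 54.36245 mm.
Transfer each piece to the horizontal centroidal axis using Ī + A·d² with d = y − 54.36245:
  flange: d = -40.36245 mm → contributes +3 795 591 mm⁴
  web: d = 38.63755 mm → contributes +6 788 794 mm⁴
Total I = 10 584 385 mm⁴.
Extreme fibre distance c = 103.6376 mm; S = I/c = 102128.9 mm³.

S_x ≈ 1.0213 × 10⁵ mm³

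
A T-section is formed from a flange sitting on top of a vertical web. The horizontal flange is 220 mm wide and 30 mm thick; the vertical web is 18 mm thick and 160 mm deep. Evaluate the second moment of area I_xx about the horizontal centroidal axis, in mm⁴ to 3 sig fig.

I_xx ≈ 2.47 × 10⁷ mm⁴

Split into non-overlapping primitives; take the origin at the lower-left of the bounding box.
Flange: 220 × 30, A = 6 600 mm², y = 175 mm, Ī = 495 000 mm⁴.
Web: 18 × 160, A = 2 880 mm², y = 80 mm, Ī = 6 144 000 mm⁴.
Centroid: ȳ = ΣA·y / ΣA = 146.14 mm.
Transfer each piece to the horizontal centroidal axis using Ī + A·d² with d = y − 146.14:
  flange: d = 28.861 mm → contributes +5 992 427 mm⁴
  web: d = -66.139 mm → contributes +18 742 270 mm⁴
Total I = 24 734 696 mm⁴.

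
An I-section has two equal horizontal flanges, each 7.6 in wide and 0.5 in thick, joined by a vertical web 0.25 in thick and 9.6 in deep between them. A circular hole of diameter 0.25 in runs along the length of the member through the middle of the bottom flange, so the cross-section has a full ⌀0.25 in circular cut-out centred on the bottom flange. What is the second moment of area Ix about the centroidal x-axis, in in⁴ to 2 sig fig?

Break the section into simple shapes (no overlaps), measuring from the bottom-left corner of the bounding box.
Bottom flange: 7.6 × 0.5, A = 3.8 in², y = 0.25 in, Ī = 0.07917 in⁴.
Web: 0.25 × 9.6, A = 2.4 in², y = 5.3 in, Ī = 18.43 in⁴.
Top flange: 7.6 × 0.5, A = 3.8 in², y = 10.35 in, Ī = 0.07917 in⁴.
Hole (subtracted): ⌀0.25, A = 0.04909 in², y = 0.25 in, Ī = 0.0001917 in⁴.
Centroid: ȳ = ΣA·y / ΣA = 5.325 in.
Transfer each piece to the centroidal x-axis using Ī + A·d² with d = y − 5.325:
  bottom flange: d = -5.075 in → contributes +97.95 in⁴
  web: d = -0.02491 in → contributes +18.43 in⁴
  top flange: d = 5.025 in → contributes +96.03 in⁴
  hole: d = -5.075 in → contributes −1.264 in⁴
Total I = 211.2 in⁴.

Ix ≈ 210 in⁴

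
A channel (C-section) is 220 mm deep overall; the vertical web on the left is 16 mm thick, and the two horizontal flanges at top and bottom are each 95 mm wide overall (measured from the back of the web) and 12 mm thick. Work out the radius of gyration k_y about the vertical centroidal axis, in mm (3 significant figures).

Treat the section as a set of non-overlapping primitives; coordinates are from the bounding-box lower-left.
Web: 16 × 220, A = 3 520 mm², x = 8 mm, Ī = 75 093 mm⁴.
Top flange (beyond web): 79 × 12, A = 948 mm², x = 55.5 mm, Ī = 493 039 mm⁴.
Bottom flange (beyond web): 79 × 12, A = 948 mm², x = 55.5 mm, Ī = 493 039 mm⁴.
Centroid: x̄ = ΣA·x / ΣA = 24.629 mm.
Transfer each piece to the vertical centroidal axis using Ī + A·d² with d = x − 24.629:
  web: d = -16.629 mm → contributes +1 048 399 mm⁴
  top flange (beyond web): d = 30.871 mm → contributes +1 396 529 mm⁴
  bottom flange (beyond web): d = 30.871 mm → contributes +1 396 529 mm⁴
Total I = 3 841 458 mm⁴.
Radius of gyration: k = √(I/A) = √(3 841 458 / 5 416) = 26.632 mm.

k_y ≈ 26.6 mm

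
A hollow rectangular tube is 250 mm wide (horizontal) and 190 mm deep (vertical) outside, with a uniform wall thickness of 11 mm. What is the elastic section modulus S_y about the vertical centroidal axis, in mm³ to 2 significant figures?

S_y ≈ 6.5 × 10⁵ mm³

Break the section into simple shapes (no overlaps), measuring from the bottom-left corner of the bounding box.
Outer rectangle: 250 × 190, A = 47 500 mm², x = 125 mm, Ī = 247 395 833 mm⁴.
Inner void (subtracted): 228 × 168, A = 38 304 mm², x = 125 mm, Ī = 165 932 928 mm⁴.
By symmetry the centroid is at mid-width, x̄ = 125 mm.
All pieces are centred on the vertical centroidal axis, so I = ΣĪ (holes subtracted) = 81 462 905 mm⁴.
Extreme fibre distance c = 125 mm; S = I/c = 651 703 mm³.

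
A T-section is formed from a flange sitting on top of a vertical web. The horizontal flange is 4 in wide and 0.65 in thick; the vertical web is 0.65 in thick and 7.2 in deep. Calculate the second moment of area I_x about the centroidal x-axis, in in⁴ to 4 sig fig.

I_x ≈ 46.06 in⁴

Treat the section as a set of non-overlapping primitives; coordinates are from the bounding-box lower-left.
Flange: 4 × 0.65, A = 2.6 in², y = 7.525 in, Ī = 0.0915417 in⁴.
Web: 0.65 × 7.2, A = 4.68 in², y = 3.6 in, Ī = 20.2176 in⁴.
Centroid: ȳ = ΣA·y / ΣA = 5.00179 in.
Transfer each piece to the centroidal x-axis using Ī + A·d² with d = y − 5.00179:
  flange: d = 2.52321 in → contributes +16.6447 in⁴
  web: d = -1.40179 in → contributes +29.4138 in⁴
Total I = 46.0585 in⁴.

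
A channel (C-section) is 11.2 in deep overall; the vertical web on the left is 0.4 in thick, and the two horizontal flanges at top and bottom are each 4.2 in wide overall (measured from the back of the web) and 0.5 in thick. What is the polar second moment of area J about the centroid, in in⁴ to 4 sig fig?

J ≈ 169.4 in⁴

Break the section into simple shapes (no overlaps), measuring from the bottom-left corner of the bounding box.
Web: 0.4 × 11.2, A = 4.48 in², y = 5.6 in, Ī = 46.8309 in⁴.
Top flange (beyond web): 3.8 × 0.5, A = 1.9 in², y = 10.95 in, Ī = 0.0395833 in⁴.
Bottom flange (beyond web): 3.8 × 0.5, A = 1.9 in², y = 0.25 in, Ī = 0.0395833 in⁴.
By symmetry the centroid is at mid-height, ȳ = 5.6 in.
Transfer each piece to the centroidal x-axis using Ī + A·d² with d = y − 5.6:
  web: d = 0 in → contributes +46.8309 in⁴
  top flange (beyond web): d = 5.35 in → contributes +54.4223 in⁴
  bottom flange (beyond web): d = -5.35 in → contributes +54.4223 in⁴
Total I = 155.676 in⁴.
For the y-axis: x̄ = 1.16377 in.
Repeating about the centroidal y-axis gives I_y = 13.6995 in⁴.
Polar second moment: J = I_x + I_y = 169.375 in⁴.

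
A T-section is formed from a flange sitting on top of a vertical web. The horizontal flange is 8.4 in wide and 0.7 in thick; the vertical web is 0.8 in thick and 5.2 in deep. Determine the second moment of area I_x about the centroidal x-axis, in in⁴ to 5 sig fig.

Decompose the section into non-overlapping parts with the origin at the bottom-left of its bounding rectangle.
Flange: 8.4 × 0.7, A = 5.88 in², y = 5.55 in, Ī = 0.2401 in⁴.
Web: 0.8 × 5.2, A = 4.16 in², y = 2.6 in, Ī = 9.373867 in⁴.
Centroid: ȳ = ΣA·y / ΣA = 4.327689 in.
Transfer each piece to the centroidal x-axis using Ī + A·d² with d = y − 4.327689:
  flange: d = 1.222311 in → contributes +9.025076 in⁴
  web: d = -1.727689 in → contributes +21.79109 in⁴
Total I = 30.81617 in⁴.

I_x ≈ 30.816 in⁴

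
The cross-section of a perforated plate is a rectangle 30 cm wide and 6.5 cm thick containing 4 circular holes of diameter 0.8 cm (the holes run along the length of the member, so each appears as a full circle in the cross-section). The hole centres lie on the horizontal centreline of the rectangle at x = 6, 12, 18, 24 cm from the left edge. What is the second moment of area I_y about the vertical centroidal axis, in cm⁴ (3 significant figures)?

I_y ≈ 1.45 × 10⁴ cm⁴

Split into non-overlapping primitives; take the origin at the lower-left of the bounding box.
Plate: 30 × 6.5, A = 195 cm², x = 15 cm, Ī = 14 625 cm⁴.
Hole 1 (subtracted): ⌀0.8, A = 0.50265 cm², x = 6 cm, Ī = 0.020106 cm⁴.
Hole 2 (subtracted): ⌀0.8, A = 0.50265 cm², x = 12 cm, Ī = 0.020106 cm⁴.
Hole 3 (subtracted): ⌀0.8, A = 0.50265 cm², x = 18 cm, Ī = 0.020106 cm⁴.
Hole 4 (subtracted): ⌀0.8, A = 0.50265 cm², x = 24 cm, Ī = 0.020106 cm⁴.
By symmetry the centroid is at mid-width, x̄ = 15 cm.
Transfer each piece to the vertical centroidal axis using Ī + A·d² with d = x − 15:
  plate: d = 0 cm → contributes +14 625 cm⁴
  hole 1: d = -9 cm → contributes −40.735 cm⁴
  hole 2: d = -3 cm → contributes −4.544 cm⁴
  hole 3: d = 3 cm → contributes −4.544 cm⁴
  hole 4: d = 9 cm → contributes −40.735 cm⁴
Total I = 14 534 cm⁴.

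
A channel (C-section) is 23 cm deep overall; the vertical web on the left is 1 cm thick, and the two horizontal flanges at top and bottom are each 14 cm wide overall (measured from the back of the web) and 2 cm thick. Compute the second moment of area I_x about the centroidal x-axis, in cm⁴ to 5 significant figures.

I_x ≈ 6764.3 cm⁴

Treat the section as a set of non-overlapping primitives; coordinates are from the bounding-box lower-left.
Web: 1 × 23, A = 23 cm², y = 11.5 cm, Ī = 1013.917 cm⁴.
Top flange (beyond web): 13 × 2, A = 26 cm², y = 22 cm, Ī = 8.666667 cm⁴.
Bottom flange (beyond web): 13 × 2, A = 26 cm², y = 1 cm, Ī = 8.666667 cm⁴.
By symmetry the centroid is at mid-height, ȳ = 11.5 cm.
Transfer each piece to the centroidal x-axis using Ī + A·d² with d = y − 11.5:
  web: d = 0 cm → contributes +1013.917 cm⁴
  top flange (beyond web): d = 10.5 cm → contributes +2875.167 cm⁴
  bottom flange (beyond web): d = -10.5 cm → contributes +2875.167 cm⁴
Total I = 6764.25 cm⁴.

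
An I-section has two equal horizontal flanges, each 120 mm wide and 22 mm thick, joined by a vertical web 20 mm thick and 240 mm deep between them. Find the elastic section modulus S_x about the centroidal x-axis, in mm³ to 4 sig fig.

S_x ≈ 8.019 × 10⁵ mm³

Decompose the section into non-overlapping parts with the origin at the bottom-left of its bounding rectangle.
Bottom flange: 120 × 22, A = 2 640 mm², y = 11 mm, Ī = 106 480 mm⁴.
Web: 20 × 240, A = 4 800 mm², y = 142 mm, Ī = 23 040 000 mm⁴.
Top flange: 120 × 22, A = 2 640 mm², y = 273 mm, Ī = 106 480 mm⁴.
By symmetry the centroid is at mid-height, ȳ = 142 mm.
Transfer each piece to the centroidal x-axis using Ī + A·d² with d = y − 142:
  bottom flange: d = -131 mm → contributes +45 411 520 mm⁴
  web: d = 0 mm → contributes +23 040 000 mm⁴
  top flange: d = 131 mm → contributes +45 411 520 mm⁴
Total I = 113 863 040 mm⁴.
Extreme fibre distance c = 142 mm; S = I/c = 801 852 mm³.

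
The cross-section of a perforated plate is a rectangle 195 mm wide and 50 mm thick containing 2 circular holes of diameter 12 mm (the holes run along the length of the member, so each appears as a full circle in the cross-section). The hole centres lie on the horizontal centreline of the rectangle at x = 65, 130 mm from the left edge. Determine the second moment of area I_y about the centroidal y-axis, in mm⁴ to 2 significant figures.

I_y ≈ 3.1 × 10⁷ mm⁴

Break the section into simple shapes (no overlaps), measuring from the bottom-left corner of the bounding box.
Plate: 195 × 50, A = 9 750 mm², x = 97.5 mm, Ī = 30 895 313 mm⁴.
Hole 1 (subtracted): ⌀12, A = 113.1 mm², x = 65 mm, Ī = 1 018 mm⁴.
Hole 2 (subtracted): ⌀12, A = 113.1 mm², x = 130 mm, Ī = 1 018 mm⁴.
By symmetry the centroid is at mid-width, x̄ = 97.5 mm.
Transfer each piece to the centroidal y-axis using Ī + A·d² with d = x − 97.5:
  plate: d = 0 mm → contributes +30 895 313 mm⁴
  hole 1: d = -32.5 mm → contributes −120 477 mm⁴
  hole 2: d = 32.5 mm → contributes −120 477 mm⁴
Total I = 30 654 359 mm⁴.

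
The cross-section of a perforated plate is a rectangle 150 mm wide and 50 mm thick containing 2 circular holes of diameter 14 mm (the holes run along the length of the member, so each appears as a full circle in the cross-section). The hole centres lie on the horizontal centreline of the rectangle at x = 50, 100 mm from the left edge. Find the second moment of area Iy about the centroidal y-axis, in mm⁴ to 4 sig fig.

Iy ≈ 1.387 × 10⁷ mm⁴

Treat the section as a set of non-overlapping primitives; coordinates are from the bounding-box lower-left.
Plate: 150 × 50, A = 7 500 mm², x = 75 mm, Ī = 14 062 500 mm⁴.
Hole 1 (subtracted): ⌀14, A = 153.938 mm², x = 50 mm, Ī = 1885.74 mm⁴.
Hole 2 (subtracted): ⌀14, A = 153.938 mm², x = 100 mm, Ī = 1885.74 mm⁴.
By symmetry the centroid is at mid-width, x̄ = 75 mm.
Transfer each piece to the centroidal y-axis using Ī + A·d² with d = x − 75:
  plate: d = 0 mm → contributes +14 062 500 mm⁴
  hole 1: d = -25 mm → contributes −98 097 mm⁴
  hole 2: d = 25 mm → contributes −98 097 mm⁴
Total I = 13 866 306 mm⁴.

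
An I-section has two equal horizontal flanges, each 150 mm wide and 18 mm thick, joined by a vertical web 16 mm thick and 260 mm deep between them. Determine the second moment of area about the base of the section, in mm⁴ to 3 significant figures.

Decompose the section into non-overlapping parts with the origin at the bottom-left of its bounding rectangle.
Bottom flange: 150 × 18, A = 2 700 mm², y = 9 mm, Ī = 72 900 mm⁴.
Web: 16 × 260, A = 4 160 mm², y = 148 mm, Ī = 23 434 667 mm⁴.
Top flange: 150 × 18, A = 2 700 mm², y = 287 mm, Ī = 72 900 mm⁴.
Transfer each piece to the bottom edge using Ī + A·d² with d = y − 0:
  bottom flange: d = 9 mm → contributes +291 600 mm⁴
  web: d = 148 mm → contributes +114 555 307 mm⁴
  top flange: d = 287 mm → contributes +222 469 200 mm⁴
Total I = 337 316 107 mm⁴.

I_base ≈ 3.37 × 10⁸ mm⁴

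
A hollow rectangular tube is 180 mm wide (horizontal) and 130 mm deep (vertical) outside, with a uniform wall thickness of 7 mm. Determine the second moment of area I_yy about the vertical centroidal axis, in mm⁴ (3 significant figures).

Split into non-overlapping primitives; take the origin at the lower-left of the bounding box.
Outer rectangle: 180 × 130, A = 23 400 mm², x = 90 mm, Ī = 63 180 000 mm⁴.
Inner void (subtracted): 166 × 116, A = 19 256 mm², x = 90 mm, Ī = 44 218 195 mm⁴.
By symmetry the centroid is at mid-width, x̄ = 90 mm.
All pieces are centred on the vertical centroidal axis, so I = ΣĪ (holes subtracted) = 18 961 805 mm⁴.

I_yy ≈ 1.90 × 10⁷ mm⁴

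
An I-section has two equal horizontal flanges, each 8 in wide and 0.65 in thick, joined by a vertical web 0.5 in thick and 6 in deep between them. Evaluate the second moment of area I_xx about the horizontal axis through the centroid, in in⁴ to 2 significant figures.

I_xx ≈ 120 in⁴

Treat the section as a set of non-overlapping primitives; coordinates are from the bounding-box lower-left.
Bottom flange: 8 × 0.65, A = 5.2 in², y = 0.325 in, Ī = 0.1831 in⁴.
Web: 0.5 × 6, A = 3 in², y = 3.65 in, Ī = 9 in⁴.
Top flange: 8 × 0.65, A = 5.2 in², y = 6.975 in, Ī = 0.1831 in⁴.
By symmetry the centroid is at mid-height, ȳ = 3.65 in.
Transfer each piece to the horizontal axis through the centroid using Ī + A·d² with d = y − 3.65:
  bottom flange: d = -3.325 in → contributes +57.67 in⁴
  web: d = 0 in → contributes +9 in⁴
  top flange: d = 3.325 in → contributes +57.67 in⁴
Total I = 124.3 in⁴.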